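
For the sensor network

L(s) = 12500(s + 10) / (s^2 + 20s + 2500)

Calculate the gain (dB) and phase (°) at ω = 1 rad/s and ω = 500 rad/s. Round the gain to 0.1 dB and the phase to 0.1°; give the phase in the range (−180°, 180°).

At s = jω = j1:
zero (s+10): 10 + j1 → |·| = √(10²+1²) = √101 ≈ 10.05, ∠ = arctan(1/10) ≈ 5.71°
quadratic: (j1)² + 20·j1 + 2500 = 2499 + j20 → |·| ≈ 2499.1, ∠ ≈ 0.46°
|L| = 12500 · 10.05 / 2499.1 ≈ 50.268
Gain = 20 log₁₀(50.268) ≈ 34.03 dB
∠L = 5.71° − 0.46° = 5.25°

At s = jω = j500:
zero (s+10): 10 + j500 → |·| = √(10²+500²) = √250100 ≈ 500.1, ∠ = arctan(500/10) ≈ 88.85°
quadratic: (j500)² + 20·j500 + 2500 = -247500 + j10000 → |·| ≈ 2.477e+05, ∠ ≈ 177.69°
|L| = 12500 · 500.1 / 2.477e+05 ≈ 25.237
Gain = 20 log₁₀(25.237) ≈ 28.04 dB
∠L = 88.85° − 177.69° = -88.84°

ω = 1: 34.0 dB, 5.3°; ω = 500: 28.0 dB, -88.8°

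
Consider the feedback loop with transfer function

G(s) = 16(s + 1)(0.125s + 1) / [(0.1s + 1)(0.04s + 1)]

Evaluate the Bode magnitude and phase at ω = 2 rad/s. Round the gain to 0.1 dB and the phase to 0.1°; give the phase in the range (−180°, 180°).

31.1 dB, 61.6°

At ω = 2 rad/s:
zero (1 + j2·1) = 1 + j2 → |·| ≈ 2.2361, ∠ ≈ 63.43°
zero (1 + j2·0.125) = 1 + j0.25 → |·| ≈ 1.0308, ∠ ≈ 14.04°
pole (1 + j2·0.1) = 1 + j0.2 → |·| ≈ 1.0198, ∠ ≈ 11.31°
pole (1 + j2·0.04) = 1 + j0.08 → |·| ≈ 1.0032, ∠ ≈ 4.57°
|G| = 16 · 2.2361 · 1.0308 / (1.0198 · 1.0032) ≈ 36.048
Gain = 20 log₁₀(36.048) ≈ 31.14 dB
∠G = (63.43° + 14.04°) − (11.31° + 4.57°) = 61.59°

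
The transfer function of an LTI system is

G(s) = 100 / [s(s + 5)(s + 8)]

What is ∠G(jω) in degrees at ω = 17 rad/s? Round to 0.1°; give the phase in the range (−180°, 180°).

At s = jω = j17:
pole (s+5): 5 + j17 → |·| = √(5²+17²) = √314 ≈ 17.72, ∠ = arctan(17/5) ≈ 73.61°
pole (s+8): 8 + j17 → |·| = √(8²+17²) = √353 ≈ 18.788, ∠ = arctan(17/8) ≈ 64.80°
pole at origin: |s| = 17, ∠ = 90.00° (in denominator)
∠G = 0.00° − 228.41° = -228.41° ≡ 131.59° (principal value)

131.6°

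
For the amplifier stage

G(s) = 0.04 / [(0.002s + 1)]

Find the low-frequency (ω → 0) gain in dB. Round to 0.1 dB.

-28.0 dB

G(0) = 0.04 · 1 / 1 = 0.04
20 log₁₀(0.04) ≈ -27.96 dB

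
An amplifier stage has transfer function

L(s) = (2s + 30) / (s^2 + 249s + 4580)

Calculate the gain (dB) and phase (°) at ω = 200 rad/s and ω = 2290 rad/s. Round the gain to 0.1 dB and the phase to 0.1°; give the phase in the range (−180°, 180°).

ω = 200: -43.7 dB, -39.7°; ω = 2290: -61.2 dB, -84.2°

Substitute s = j200:
Numerator: 2(j200) + 30 = 30 + j400
Denominator: (j200)^2 + 249(j200) + 4580 = -35420 + j49800
|N| = √(30² + 400²) ≈ 401.12, ∠N ≈ 85.71°
|D| = √(35420² + 49800²) ≈ 61112, ∠D ≈ 125.42°
|L| = 401.12 / 61112 ≈ 0.0065637
Gain = 20 log₁₀(0.0065637) ≈ -43.66 dB
∠L = 85.71° − 125.42° = -39.71°

Substitute s = j2290:
Numerator: 2(j2290) + 30 = 30 + j4580
Denominator: (j2290)^2 + 249(j2290) + 4580 = -5239520 + j570210
|N| = √(30² + 4580²) ≈ 4580.1, ∠N ≈ 89.62°
|D| = √(5239520² + 570210²) ≈ 5.2705e+06, ∠D ≈ 173.79°
|L| = 4580.1 / 5.2705e+06 ≈ 0.00086901
Gain = 20 log₁₀(0.00086901) ≈ -61.22 dB
∠L = 89.62° − 173.79° = -84.17°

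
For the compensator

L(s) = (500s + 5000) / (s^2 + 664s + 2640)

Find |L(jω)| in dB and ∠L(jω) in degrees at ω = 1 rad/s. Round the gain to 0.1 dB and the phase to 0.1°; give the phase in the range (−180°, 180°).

5.3 dB, -8.4°

Substitute s = j1:
Numerator: 500(j1) + 5000 = 5000 + j500
Denominator: (j1)^2 + 664(j1) + 2640 = 2639 + j664
|N| = √(5000² + 500²) ≈ 5024.9, ∠N ≈ 5.71°
|D| = √(2639² + 664²) ≈ 2721.3, ∠D ≈ 14.12°
|L| = 5024.9 / 2721.3 ≈ 1.8465
Gain = 20 log₁₀(1.8465) ≈ 5.33 dB
∠L = 5.71° − 14.12° = -8.41°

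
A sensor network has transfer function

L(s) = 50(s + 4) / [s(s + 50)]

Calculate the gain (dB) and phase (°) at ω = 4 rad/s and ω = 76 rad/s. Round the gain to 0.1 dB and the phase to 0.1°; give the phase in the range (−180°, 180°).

ω = 4: 3.0 dB, -49.6°; ω = 76: -5.2 dB, -59.7°

At s = jω = j4:
zero (s+4): 4 + j4 → |·| = √(4²+4²) = √32 ≈ 5.6569, ∠ = arctan(4/4) ≈ 45.00°
pole (s+50): 50 + j4 → |·| = √(50²+4²) = √2516 ≈ 50.16, ∠ = arctan(4/50) ≈ 4.57°
pole at origin: |s| = 4, ∠ = 90.00° (in denominator)
|L| = 50 · 5.6569 / 200.64 ≈ 1.4097
Gain = 20 log₁₀(1.4097) ≈ 2.98 dB
∠L = 45.00° − 94.57° = -49.57°

At s = jω = j76:
zero (s+4): 4 + j76 → |·| = √(4²+76²) = √5792 ≈ 76.105, ∠ = arctan(76/4) ≈ 86.99°
pole (s+50): 50 + j76 → |·| = √(50²+76²) = √8276 ≈ 90.973, ∠ = arctan(76/50) ≈ 56.66°
pole at origin: |s| = 76, ∠ = 90.00° (in denominator)
|L| = 50 · 76.105 / 6913.9 ≈ 0.55038
Gain = 20 log₁₀(0.55038) ≈ -5.19 dB
∠L = 86.99° − 146.66° = -59.67°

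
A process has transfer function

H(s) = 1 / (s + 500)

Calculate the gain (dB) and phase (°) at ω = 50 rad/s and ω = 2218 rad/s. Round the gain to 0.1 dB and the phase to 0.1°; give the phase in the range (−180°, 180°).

ω = 50: -54.0 dB, -5.7°; ω = 2218: -67.1 dB, -77.3°

At s = jω = j50:
pole (s+500): 500 + j50 → |·| = √(500²+50²) = √252500 ≈ 502.49, ∠ = arctan(50/500) ≈ 5.71°
|H| = 1 / 502.49 ≈ 0.0019901
Gain = 20 log₁₀(0.0019901) ≈ -54.02 dB
∠H = 0.00° − 5.71° = -5.71°

At s = jω = j2218:
pole (s+500): 500 + j2218 → |·| = √(500²+2218²) = √5169524 ≈ 2273.7, ∠ = arctan(2218/500) ≈ 77.30°
|H| = 1 / 2273.7 ≈ 0.00043981
Gain = 20 log₁₀(0.00043981) ≈ -67.13 dB
∠H = 0.00° − 77.30° = -77.30°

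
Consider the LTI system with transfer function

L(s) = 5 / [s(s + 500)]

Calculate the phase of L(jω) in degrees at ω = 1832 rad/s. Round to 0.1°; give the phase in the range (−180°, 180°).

At s = jω = j1832:
pole (s+500): 500 + j1832 → |·| = √(500²+1832²) = √3606224 ≈ 1899, ∠ = arctan(1832/500) ≈ 74.73°
pole at origin: |s| = 1832, ∠ = 90.00° (in denominator)
∠L = 0.00° − 164.73° = -164.73°

-164.7°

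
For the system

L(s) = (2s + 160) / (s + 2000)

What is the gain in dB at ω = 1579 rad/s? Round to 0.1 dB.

Substitute s = j1579:
Numerator: 2(j1579) + 160 = 160 + j3158
Denominator: (j1579) + 2000 = 2000 + j1579
|N| = √(160² + 3158²) ≈ 3162.1, ∠N ≈ 87.10°
|D| = √(2000² + 1579²) ≈ 2548.2, ∠D ≈ 38.29°
|L| = 3162.1 / 2548.2 ≈ 1.2409
Gain = 20 log₁₀(1.2409) ≈ 1.87 dB

1.9 dB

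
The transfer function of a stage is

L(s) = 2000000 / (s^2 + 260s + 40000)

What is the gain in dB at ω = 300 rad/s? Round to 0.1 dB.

At s = jω = j300:
quadratic: (j300)² + 260·j300 + 40000 = -50000 + j78000 → |·| ≈ 92650, ∠ ≈ 122.66°
|L| = 2000000 / 92650 ≈ 21.587
Gain = 20 log₁₀(21.587) ≈ 26.68 dB

26.7 dB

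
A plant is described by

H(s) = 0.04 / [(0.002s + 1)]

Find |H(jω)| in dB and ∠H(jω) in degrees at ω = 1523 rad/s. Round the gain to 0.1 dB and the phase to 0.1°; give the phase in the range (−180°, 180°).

-38.1 dB, -71.8°

At ω = 1523 rad/s:
pole (1 + j1523·0.002) = 1 + j3.046 → |·| ≈ 3.206, ∠ ≈ 71.83°
|H| = 0.04 · 1 / (3.206) ≈ 0.012477
Gain = 20 log₁₀(0.012477) ≈ -38.08 dB
∠H = (0°) − (71.83°) = -71.83°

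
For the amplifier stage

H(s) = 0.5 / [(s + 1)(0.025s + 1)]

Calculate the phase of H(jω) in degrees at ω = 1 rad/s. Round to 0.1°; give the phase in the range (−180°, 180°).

At ω = 1 rad/s:
pole (1 + j1·1) = 1 + j1 → |·| ≈ 1.4142, ∠ ≈ 45.00°
pole (1 + j1·0.025) = 1 + j0.025 → |·| ≈ 1.0003, ∠ ≈ 1.43°
∠H = (0°) − (45.00° + 1.43°) = -46.43°

-46.4°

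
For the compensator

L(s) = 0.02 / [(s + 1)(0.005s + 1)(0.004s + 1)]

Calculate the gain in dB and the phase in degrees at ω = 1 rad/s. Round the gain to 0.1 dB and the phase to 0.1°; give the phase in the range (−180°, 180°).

-37.0 dB, -45.5°

At ω = 1 rad/s:
pole (1 + j1·1) = 1 + j1 → |·| ≈ 1.4142, ∠ ≈ 45.00°
pole (1 + j1·0.005) = 1 + j0.005 → |·| ≈ 1, ∠ ≈ 0.29°
pole (1 + j1·0.004) = 1 + j0.004 → |·| ≈ 1, ∠ ≈ 0.23°
|L| = 0.02 · 1 / (1.4142 · 1 · 1) ≈ 0.014142
Gain = 20 log₁₀(0.014142) ≈ -36.99 dB
∠L = (0°) − (45.00° + 0.29° + 0.23°) = -45.52°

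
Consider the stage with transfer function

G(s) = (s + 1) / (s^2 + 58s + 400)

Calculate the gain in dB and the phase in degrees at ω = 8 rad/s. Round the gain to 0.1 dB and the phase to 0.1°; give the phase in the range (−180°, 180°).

-37.0 dB, 28.8°

Substitute s = j8:
Numerator: (j8) + 1 = 1 + j8
Denominator: (j8)^2 + 58(j8) + 400 = 336 + j464
|N| = √(1² + 8²) ≈ 8.0623, ∠N ≈ 82.87°
|D| = √(336² + 464²) ≈ 572.88, ∠D ≈ 54.09°
|G| = 8.0623 / 572.88 ≈ 0.014073
Gain = 20 log₁₀(0.014073) ≈ -37.03 dB
∠G = 82.87° − 54.09° = 28.78°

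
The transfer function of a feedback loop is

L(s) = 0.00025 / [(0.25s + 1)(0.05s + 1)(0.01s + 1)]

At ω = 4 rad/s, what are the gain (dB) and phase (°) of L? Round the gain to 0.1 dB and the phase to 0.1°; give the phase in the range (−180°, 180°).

-75.2 dB, -58.6°

At ω = 4 rad/s:
pole (1 + j4·0.25) = 1 + j1 → |·| ≈ 1.4142, ∠ ≈ 45.00°
pole (1 + j4·0.05) = 1 + j0.2 → |·| ≈ 1.0198, ∠ ≈ 11.31°
pole (1 + j4·0.01) = 1 + j0.04 → |·| ≈ 1.0008, ∠ ≈ 2.29°
|L| = 0.00025 · 1 / (1.4142 · 1.0198 · 1.0008) ≈ 0.00017321
Gain = 20 log₁₀(0.00017321) ≈ -75.23 dB
∠L = (0°) − (45.00° + 11.31° + 2.29°) = -58.60°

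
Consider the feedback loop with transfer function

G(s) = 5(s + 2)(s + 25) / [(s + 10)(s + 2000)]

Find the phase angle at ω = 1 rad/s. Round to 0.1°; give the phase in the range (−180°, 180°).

23.1°

At s = jω = j1:
zero (s+2): 2 + j1 → |·| = √(2²+1²) = √5 ≈ 2.2361, ∠ = arctan(1/2) ≈ 26.57°
zero (s+25): 25 + j1 → |·| = √(25²+1²) = √626 ≈ 25.02, ∠ = arctan(1/25) ≈ 2.29°
pole (s+10): 10 + j1 → |·| = √(10²+1²) = √101 ≈ 10.05, ∠ = arctan(1/10) ≈ 5.71°
pole (s+2000): 2000 + j1 → |·| = √(2000²+1²) = √4000001 ≈ 2000, ∠ = arctan(1/2000) ≈ 0.03°
∠G = 28.86° − 5.74° = 23.12°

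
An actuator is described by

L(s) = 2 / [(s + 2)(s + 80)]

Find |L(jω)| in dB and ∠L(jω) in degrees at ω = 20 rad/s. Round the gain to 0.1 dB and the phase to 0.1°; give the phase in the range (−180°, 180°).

At s = jω = j20:
pole (s+2): 2 + j20 → |·| = √(2²+20²) = √404 ≈ 20.1, ∠ = arctan(20/2) ≈ 84.29°
pole (s+80): 80 + j20 → |·| = √(80²+20²) = √6800 ≈ 82.462, ∠ = arctan(20/80) ≈ 14.04°
|L| = 2 / 1657.5 ≈ 0.0012066
Gain = 20 log₁₀(0.0012066) ≈ -58.37 dB
∠L = 0.00° − 98.33° = -98.33°

-58.4 dB, -98.3°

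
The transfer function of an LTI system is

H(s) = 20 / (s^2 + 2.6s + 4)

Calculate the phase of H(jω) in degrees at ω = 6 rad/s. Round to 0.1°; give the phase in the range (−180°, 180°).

At s = jω = j6:
quadratic: (j6)² + 2.6·j6 + 4 = -32 + j15.6 → |·| ≈ 35.6, ∠ ≈ 154.01°
∠H = 0.00° − 154.01° = -154.01°

-154.0°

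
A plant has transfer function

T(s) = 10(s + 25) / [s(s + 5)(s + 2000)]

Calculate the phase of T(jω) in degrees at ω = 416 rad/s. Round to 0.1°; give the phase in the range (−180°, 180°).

At s = jω = j416:
zero (s+25): 25 + j416 → |·| = √(25²+416²) = √173681 ≈ 416.75, ∠ = arctan(416/25) ≈ 86.56°
pole (s+5): 5 + j416 → |·| = √(5²+416²) = √173081 ≈ 416.03, ∠ = arctan(416/5) ≈ 89.31°
pole (s+2000): 2000 + j416 → |·| = √(2000²+416²) = √4173056 ≈ 2042.8, ∠ = arctan(416/2000) ≈ 11.75°
pole at origin: |s| = 416, ∠ = 90.00° (in denominator)
∠T = 86.56° − 191.06° = -104.50°

-104.5°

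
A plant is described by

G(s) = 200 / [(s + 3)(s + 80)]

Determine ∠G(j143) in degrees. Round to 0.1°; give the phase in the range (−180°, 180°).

At s = jω = j143:
pole (s+3): 3 + j143 → |·| = √(3²+143²) = √20458 ≈ 143.03, ∠ = arctan(143/3) ≈ 88.80°
pole (s+80): 80 + j143 → |·| = √(80²+143²) = √26849 ≈ 163.86, ∠ = arctan(143/80) ≈ 60.78°
∠G = 0.00° − 149.58° = -149.58°

-149.6°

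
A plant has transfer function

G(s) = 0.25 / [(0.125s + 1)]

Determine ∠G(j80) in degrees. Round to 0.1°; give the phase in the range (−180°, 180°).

At ω = 80 rad/s:
pole (1 + j80·0.125) = 1 + j10 → |·| ≈ 10.05, ∠ ≈ 84.29°
∠G = (0°) − (84.29°) = -84.29°

-84.3°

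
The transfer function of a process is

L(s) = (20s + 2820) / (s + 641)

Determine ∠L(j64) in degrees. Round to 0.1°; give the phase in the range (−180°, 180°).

18.7°

Substitute s = j64:
Numerator: 20(j64) + 2820 = 2820 + j1280
Denominator: (j64) + 641 = 641 + j64
|N| = √(2820² + 1280²) ≈ 3096.9, ∠N ≈ 24.41°
|D| = √(641² + 64²) ≈ 644.19, ∠D ≈ 5.70°
∠L = 24.41° − 5.70° = 18.71°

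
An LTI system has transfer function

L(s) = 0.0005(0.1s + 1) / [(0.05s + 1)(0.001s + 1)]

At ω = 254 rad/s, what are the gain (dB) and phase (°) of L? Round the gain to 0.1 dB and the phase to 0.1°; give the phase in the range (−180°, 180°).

At ω = 254 rad/s:
zero (1 + j254·0.1) = 1 + j25.4 → |·| ≈ 25.42, ∠ ≈ 87.75°
pole (1 + j254·0.05) = 1 + j12.7 → |·| ≈ 12.739, ∠ ≈ 85.50°
pole (1 + j254·0.001) = 1 + j0.254 → |·| ≈ 1.0318, ∠ ≈ 14.25°
|L| = 0.0005 · 25.42 / (12.739 · 1.0318) ≈ 0.00096697
Gain = 20 log₁₀(0.00096697) ≈ -60.29 dB
∠L = (87.75°) − (85.50° + 14.25°) = -12.00°

-60.3 dB, -12.0°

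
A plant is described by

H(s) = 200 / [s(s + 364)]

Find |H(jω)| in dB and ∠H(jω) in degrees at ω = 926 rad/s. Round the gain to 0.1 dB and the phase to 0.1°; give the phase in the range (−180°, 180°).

At s = jω = j926:
pole (s+364): 364 + j926 → |·| = √(364²+926²) = √989972 ≈ 994.97, ∠ = arctan(926/364) ≈ 68.54°
pole at origin: |s| = 926, ∠ = 90.00° (in denominator)
|H| = 200 / 9.2134e+05 ≈ 0.00021708
Gain = 20 log₁₀(0.00021708) ≈ -73.27 dB
∠H = 0.00° − 158.54° = -158.54°

-73.3 dB, -158.5°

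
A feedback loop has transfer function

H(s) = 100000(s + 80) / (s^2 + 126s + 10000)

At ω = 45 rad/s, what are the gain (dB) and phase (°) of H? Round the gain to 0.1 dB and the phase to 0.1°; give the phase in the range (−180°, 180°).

59.4 dB, -6.1°

At s = jω = j45:
zero (s+80): 80 + j45 → |·| = √(80²+45²) = √8425 ≈ 91.788, ∠ = arctan(45/80) ≈ 29.36°
quadratic: (j45)² + 126·j45 + 10000 = 7975 + j5670 → |·| ≈ 9785.2, ∠ ≈ 35.41°
|H| = 100000 · 91.788 / 9785.2 ≈ 938.03
Gain = 20 log₁₀(938.03) ≈ 59.44 dB
∠H = 29.36° − 35.41° = -6.05°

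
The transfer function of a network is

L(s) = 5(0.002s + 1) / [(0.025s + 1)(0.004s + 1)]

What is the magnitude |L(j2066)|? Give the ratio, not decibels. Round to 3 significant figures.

0.0494

At ω = 2066 rad/s:
zero (1 + j2066·0.002) = 1 + j4.132 → |·| ≈ 4.2513, ∠ ≈ 76.40°
pole (1 + j2066·0.025) = 1 + j51.65 → |·| ≈ 51.66, ∠ ≈ 88.89°
pole (1 + j2066·0.004) = 1 + j8.264 → |·| ≈ 8.3243, ∠ ≈ 83.10°
|L| = 5 · 4.2513 / (51.66 · 8.3243) ≈ 0.04943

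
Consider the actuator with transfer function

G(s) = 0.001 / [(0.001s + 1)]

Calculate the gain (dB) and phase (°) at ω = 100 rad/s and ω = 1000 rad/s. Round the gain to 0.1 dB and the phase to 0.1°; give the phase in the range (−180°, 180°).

ω = 100: -60.0 dB, -5.7°; ω = 1000: -63.0 dB, -45.0°

At ω = 100 rad/s:
pole (1 + j100·0.001) = 1 + j0.1 → |·| ≈ 1.005, ∠ ≈ 5.71°
|G| = 0.001 · 1 / (1.005) ≈ 0.00099502
Gain = 20 log₁₀(0.00099502) ≈ -60.04 dB
∠G = (0°) − (5.71°) = -5.71°

At ω = 1000 rad/s:
pole (1 + j1000·0.001) = 1 + j1 → |·| ≈ 1.4142, ∠ ≈ 45.00°
|G| = 0.001 · 1 / (1.4142) ≈ 0.00070711
Gain = 20 log₁₀(0.00070711) ≈ -63.01 dB
∠G = (0°) − (45.00°) = -45.00°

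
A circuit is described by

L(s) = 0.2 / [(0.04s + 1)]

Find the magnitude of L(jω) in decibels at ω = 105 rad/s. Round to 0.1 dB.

-26.7 dB

At ω = 105 rad/s:
pole (1 + j105·0.04) = 1 + j4.2 → |·| ≈ 4.3174, ∠ ≈ 76.61°
|L| = 0.2 · 1 / (4.3174) ≈ 0.046324
Gain = 20 log₁₀(0.046324) ≈ -26.68 dB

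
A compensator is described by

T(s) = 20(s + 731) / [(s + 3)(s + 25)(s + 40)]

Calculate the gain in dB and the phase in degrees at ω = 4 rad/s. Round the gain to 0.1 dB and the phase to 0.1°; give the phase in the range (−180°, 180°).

9.2 dB, -67.6°

At s = jω = j4:
zero (s+731): 731 + j4 → |·| = √(731²+4²) = √534377 ≈ 731.01, ∠ = arctan(4/731) ≈ 0.31°
pole (s+3): 3 + j4 → |·| = √(3²+4²) = √25 ≈ 5, ∠ = arctan(4/3) ≈ 53.13°
pole (s+25): 25 + j4 → |·| = √(25²+4²) = √641 ≈ 25.318, ∠ = arctan(4/25) ≈ 9.09°
pole (s+40): 40 + j4 → |·| = √(40²+4²) = √1616 ≈ 40.2, ∠ = arctan(4/40) ≈ 5.71°
|T| = 20 · 731.01 / 5088.9 ≈ 2.873
Gain = 20 log₁₀(2.873) ≈ 9.17 dB
∠T = 0.31° − 67.93° = -67.62°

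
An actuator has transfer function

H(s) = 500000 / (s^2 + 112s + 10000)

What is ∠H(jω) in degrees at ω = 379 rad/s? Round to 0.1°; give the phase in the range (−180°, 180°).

-162.4°

At s = jω = j379:
quadratic: (j379)² + 112·j379 + 10000 = -133641 + j42448 → |·| ≈ 1.4022e+05, ∠ ≈ 162.38°
∠H = 0.00° − 162.38° = -162.38°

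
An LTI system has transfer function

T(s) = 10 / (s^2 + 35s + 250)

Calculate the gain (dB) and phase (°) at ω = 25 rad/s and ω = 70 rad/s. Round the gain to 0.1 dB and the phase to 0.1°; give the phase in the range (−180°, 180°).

ω = 25: -39.6 dB, -113.2°; ω = 70: -54.4 dB, -152.2°

Substitute s = j25:
Numerator: 10 = 10 + j0
Denominator: (j25)^2 + 35(j25) + 250 = -375 + j875
|N| = √(10² + 0²) ≈ 10, ∠N ≈ 0.00°
|D| = √(375² + 875²) ≈ 951.97, ∠D ≈ 113.20°
|T| = 10 / 951.97 ≈ 0.010505
Gain = 20 log₁₀(0.010505) ≈ -39.57 dB
∠T = 0.00° − 113.20° = -113.20°

Substitute s = j70:
Numerator: 10 = 10 + j0
Denominator: (j70)^2 + 35(j70) + 250 = -4650 + j2450
|N| = √(10² + 0²) ≈ 10, ∠N ≈ 0.00°
|D| = √(4650² + 2450²) ≈ 5255.9, ∠D ≈ 152.22°
|T| = 10 / 5255.9 ≈ 0.0019026
Gain = 20 log₁₀(0.0019026) ≈ -54.41 dB
∠T = 0.00° − 152.22° = -152.22°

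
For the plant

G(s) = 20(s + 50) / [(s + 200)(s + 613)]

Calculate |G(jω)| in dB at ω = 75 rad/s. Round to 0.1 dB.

At s = jω = j75:
zero (s+50): 50 + j75 → |·| = √(50²+75²) = √8125 ≈ 90.139, ∠ = arctan(75/50) ≈ 56.31°
pole (s+200): 200 + j75 → |·| = √(200²+75²) = √45625 ≈ 213.6, ∠ = arctan(75/200) ≈ 20.56°
pole (s+613): 613 + j75 → |·| = √(613²+75²) = √381394 ≈ 617.57, ∠ = arctan(75/613) ≈ 6.98°
|G| = 20 · 90.139 / 1.3191e+05 ≈ 0.013667
Gain = 20 log₁₀(0.013667) ≈ -37.29 dB

-37.3 dB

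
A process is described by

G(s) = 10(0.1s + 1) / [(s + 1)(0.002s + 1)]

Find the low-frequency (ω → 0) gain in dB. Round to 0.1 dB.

20.0 dB

G(0) = 10 · 1 / 1 = 10
20 log₁₀(10) ≈ 20.00 dB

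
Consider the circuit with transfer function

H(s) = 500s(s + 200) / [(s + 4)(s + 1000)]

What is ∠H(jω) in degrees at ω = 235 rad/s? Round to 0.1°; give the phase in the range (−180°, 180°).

At s = jω = j235:
zero (s+200): 200 + j235 → |·| = √(200²+235²) = √95225 ≈ 308.59, ∠ = arctan(235/200) ≈ 49.60°
zero at origin: s = j235 → |·| = 235, ∠ = 90.00°
pole (s+4): 4 + j235 → |·| = √(4²+235²) = √55241 ≈ 235.03, ∠ = arctan(235/4) ≈ 89.02°
pole (s+1000): 1000 + j235 → |·| = √(1000²+235²) = √1055225 ≈ 1027.2, ∠ = arctan(235/1000) ≈ 13.22°
∠H = 139.60° − 102.24° = 37.36°

37.4°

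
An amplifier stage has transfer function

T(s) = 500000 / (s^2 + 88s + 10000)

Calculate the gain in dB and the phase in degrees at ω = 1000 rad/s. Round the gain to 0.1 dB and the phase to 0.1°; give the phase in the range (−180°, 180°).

At s = jω = j1000:
quadratic: (j1000)² + 88·j1000 + 10000 = -990000 + j88000 → |·| ≈ 9.939e+05, ∠ ≈ 174.92°
|T| = 500000 / 9.939e+05 ≈ 0.50307
Gain = 20 log₁₀(0.50307) ≈ -5.97 dB
∠T = 0.00° − 174.92° = -174.92°

-6.0 dB, -174.9°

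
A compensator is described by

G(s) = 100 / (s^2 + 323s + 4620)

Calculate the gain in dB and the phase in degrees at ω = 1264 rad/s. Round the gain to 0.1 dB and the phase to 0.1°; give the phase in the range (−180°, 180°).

-84.3 dB, -165.6°

Substitute s = j1264:
Numerator: 100 = 100 + j0
Denominator: (j1264)^2 + 323(j1264) + 4620 = -1593076 + j408272
|N| = √(100² + 0²) ≈ 100, ∠N ≈ 0.00°
|D| = √(1593076² + 408272²) ≈ 1.6446e+06, ∠D ≈ 165.63°
|G| = 100 / 1.6446e+06 ≈ 6.0805e-05
Gain = 20 log₁₀(6.0805e-05) ≈ -84.32 dB
∠G = 0.00° − 165.63° = -165.63°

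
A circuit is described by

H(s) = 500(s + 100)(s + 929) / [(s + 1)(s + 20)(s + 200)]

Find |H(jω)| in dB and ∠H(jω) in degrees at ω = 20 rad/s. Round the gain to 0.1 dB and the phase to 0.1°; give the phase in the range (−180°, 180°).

52.4 dB, -125.3°

At s = jω = j20:
zero (s+100): 100 + j20 → |·| = √(100²+20²) = √10400 ≈ 101.98, ∠ = arctan(20/100) ≈ 11.31°
zero (s+929): 929 + j20 → |·| = √(929²+20²) = √863441 ≈ 929.22, ∠ = arctan(20/929) ≈ 1.23°
pole (s+1): 1 + j20 → |·| = √(1²+20²) = √401 ≈ 20.025, ∠ = arctan(20/1) ≈ 87.14°
pole (s+20): 20 + j20 → |·| = √(20²+20²) = √800 ≈ 28.284, ∠ = arctan(20/20) ≈ 45.00°
pole (s+200): 200 + j20 → |·| = √(200²+20²) = √40400 ≈ 201, ∠ = arctan(20/200) ≈ 5.71°
|H| = 500 · 94762 / 1.1384e+05 ≈ 416.21
Gain = 20 log₁₀(416.21) ≈ 52.39 dB
∠H = 12.54° − 137.85° = -125.31°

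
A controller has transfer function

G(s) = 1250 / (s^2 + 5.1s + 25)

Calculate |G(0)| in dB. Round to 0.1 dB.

34.0 dB

G(0) = 1250 / 25 = 50
20 log₁₀(50) ≈ 33.98 dB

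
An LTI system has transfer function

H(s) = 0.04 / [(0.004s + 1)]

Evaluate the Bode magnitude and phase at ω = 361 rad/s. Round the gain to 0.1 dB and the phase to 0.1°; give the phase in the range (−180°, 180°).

-32.9 dB, -55.3°

At ω = 361 rad/s:
pole (1 + j361·0.004) = 1 + j1.444 → |·| ≈ 1.7565, ∠ ≈ 55.30°
|H| = 0.04 · 1 / (1.7565) ≈ 0.022773
Gain = 20 log₁₀(0.022773) ≈ -32.85 dB
∠H = (0°) − (55.30°) = -55.30°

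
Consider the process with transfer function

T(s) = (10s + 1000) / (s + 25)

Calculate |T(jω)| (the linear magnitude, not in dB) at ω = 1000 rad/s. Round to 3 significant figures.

10.0

Substitute s = j1000:
Numerator: 10(j1000) + 1000 = 1000 + j10000
Denominator: (j1000) + 25 = 25 + j1000
|N| = √(1000² + 10000²) ≈ 10050, ∠N ≈ 84.29°
|D| = √(25² + 1000²) ≈ 1000.3, ∠D ≈ 88.57°
|T| = 10050 / 1000.3 ≈ 10.047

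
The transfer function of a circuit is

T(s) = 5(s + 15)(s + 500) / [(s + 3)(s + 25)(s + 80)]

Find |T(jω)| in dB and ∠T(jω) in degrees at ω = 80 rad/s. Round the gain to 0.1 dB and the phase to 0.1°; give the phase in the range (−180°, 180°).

At s = jω = j80:
zero (s+15): 15 + j80 → |·| = √(15²+80²) = √6625 ≈ 81.394, ∠ = arctan(80/15) ≈ 79.38°
zero (s+500): 500 + j80 → |·| = √(500²+80²) = √256400 ≈ 506.36, ∠ = arctan(80/500) ≈ 9.09°
pole (s+3): 3 + j80 → |·| = √(3²+80²) = √6409 ≈ 80.056, ∠ = arctan(80/3) ≈ 87.85°
pole (s+25): 25 + j80 → |·| = √(25²+80²) = √7025 ≈ 83.815, ∠ = arctan(80/25) ≈ 72.65°
pole (s+80): 80 + j80 → |·| = √(80²+80²) = √12800 ≈ 113.14, ∠ = arctan(80/80) ≈ 45.00°
|T| = 5 · 41215 / 7.5916e+05 ≈ 0.27145
Gain = 20 log₁₀(0.27145) ≈ -11.33 dB
∠T = 88.47° − 205.50° = -117.03°

-11.3 dB, -117.0°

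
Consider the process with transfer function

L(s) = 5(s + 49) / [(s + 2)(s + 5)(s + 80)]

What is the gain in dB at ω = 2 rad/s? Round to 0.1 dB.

At s = jω = j2:
zero (s+49): 49 + j2 → |·| = √(49²+2²) = √2405 ≈ 49.041, ∠ = arctan(2/49) ≈ 2.34°
pole (s+2): 2 + j2 → |·| = √(2²+2²) = √8 ≈ 2.8284, ∠ = arctan(2/2) ≈ 45.00°
pole (s+5): 5 + j2 → |·| = √(5²+2²) = √29 ≈ 5.3852, ∠ = arctan(2/5) ≈ 21.80°
pole (s+80): 80 + j2 → |·| = √(80²+2²) = √6404 ≈ 80.025, ∠ = arctan(2/80) ≈ 1.43°
|L| = 5 · 49.041 / 1218.9 ≈ 0.20117
Gain = 20 log₁₀(0.20117) ≈ -13.93 dB

-13.9 dB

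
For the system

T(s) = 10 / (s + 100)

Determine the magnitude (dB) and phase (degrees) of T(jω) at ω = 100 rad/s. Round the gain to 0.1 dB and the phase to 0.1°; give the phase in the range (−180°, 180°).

-23.0 dB, -45.0°

At s = jω = j100:
pole (s+100): 100 + j100 → |·| = √(100²+100²) = √20000 ≈ 141.42, ∠ = arctan(100/100) ≈ 45.00°
|T| = 10 / 141.42 ≈ 0.070711
Gain = 20 log₁₀(0.070711) ≈ -23.01 dB
∠T = 0.00° − 45.00° = -45.00°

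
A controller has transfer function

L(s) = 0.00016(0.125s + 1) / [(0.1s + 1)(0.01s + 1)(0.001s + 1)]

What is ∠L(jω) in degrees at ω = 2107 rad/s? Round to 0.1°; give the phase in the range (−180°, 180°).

-151.8°

At ω = 2107 rad/s:
zero (1 + j2107·0.125) = 1 + j263.375 → |·| ≈ 263.38, ∠ ≈ 89.78°
pole (1 + j2107·0.1) = 1 + j210.7 → |·| ≈ 210.7, ∠ ≈ 89.73°
pole (1 + j2107·0.01) = 1 + j21.07 → |·| ≈ 21.094, ∠ ≈ 87.28°
pole (1 + j2107·0.001) = 1 + j2.107 → |·| ≈ 2.3323, ∠ ≈ 64.61°
∠L = (89.78°) − (89.73° + 87.28° + 64.61°) = -151.84°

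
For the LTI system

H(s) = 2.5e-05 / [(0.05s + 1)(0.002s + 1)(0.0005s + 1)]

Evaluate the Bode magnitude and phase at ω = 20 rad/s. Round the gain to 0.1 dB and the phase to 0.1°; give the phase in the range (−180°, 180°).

-95.1 dB, -47.9°

At ω = 20 rad/s:
pole (1 + j20·0.05) = 1 + j1 → |·| ≈ 1.4142, ∠ ≈ 45.00°
pole (1 + j20·0.002) = 1 + j0.04 → |·| ≈ 1.0008, ∠ ≈ 2.29°
pole (1 + j20·0.0005) = 1 + j0.01 → |·| ≈ 1, ∠ ≈ 0.57°
|H| = 2.5e-05 · 1 / (1.4142 · 1.0008 · 1) ≈ 1.7664e-05
Gain = 20 log₁₀(1.7664e-05) ≈ -95.06 dB
∠H = (0°) − (45.00° + 2.29° + 0.57°) = -47.86°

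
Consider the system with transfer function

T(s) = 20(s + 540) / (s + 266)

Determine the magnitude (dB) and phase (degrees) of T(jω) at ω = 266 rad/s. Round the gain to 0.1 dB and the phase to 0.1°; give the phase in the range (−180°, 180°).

At s = jω = j266:
zero (s+540): 540 + j266 → |·| = √(540²+266²) = √362356 ≈ 601.96, ∠ = arctan(266/540) ≈ 26.22°
pole (s+266): 266 + j266 → |·| = √(266²+266²) = √141512 ≈ 376.18, ∠ = arctan(266/266) ≈ 45.00°
|T| = 20 · 601.96 / 376.18 ≈ 32.004
Gain = 20 log₁₀(32.004) ≈ 30.10 dB
∠T = 26.22° − 45.00° = -18.78°

30.1 dB, -18.8°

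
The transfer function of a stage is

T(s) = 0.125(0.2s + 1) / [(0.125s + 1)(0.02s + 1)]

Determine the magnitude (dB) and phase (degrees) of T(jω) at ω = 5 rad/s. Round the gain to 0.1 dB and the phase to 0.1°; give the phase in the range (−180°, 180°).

-16.5 dB, 7.3°

At ω = 5 rad/s:
zero (1 + j5·0.2) = 1 + j1 → |·| ≈ 1.4142, ∠ ≈ 45.00°
pole (1 + j5·0.125) = 1 + j0.625 → |·| ≈ 1.1792, ∠ ≈ 32.01°
pole (1 + j5·0.02) = 1 + j0.1 → |·| ≈ 1.005, ∠ ≈ 5.71°
|T| = 0.125 · 1.4142 / (1.1792 · 1.005) ≈ 0.14917
Gain = 20 log₁₀(0.14917) ≈ -16.53 dB
∠T = (45.00°) − (32.01° + 5.71°) = 7.28°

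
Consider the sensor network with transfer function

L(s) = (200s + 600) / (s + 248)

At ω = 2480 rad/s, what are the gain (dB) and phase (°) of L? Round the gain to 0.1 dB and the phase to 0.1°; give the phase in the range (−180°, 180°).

46.0 dB, 5.6°

Substitute s = j2480:
Numerator: 200(j2480) + 600 = 600 + j496000
Denominator: (j2480) + 248 = 248 + j2480
|N| = √(600² + 496000²) ≈ 4.96e+05, ∠N ≈ 89.93°
|D| = √(248² + 2480²) ≈ 2492.4, ∠D ≈ 84.29°
|L| = 4.96e+05 / 2492.4 ≈ 199
Gain = 20 log₁₀(199) ≈ 45.98 dB
∠L = 89.93° − 84.29° = 5.64°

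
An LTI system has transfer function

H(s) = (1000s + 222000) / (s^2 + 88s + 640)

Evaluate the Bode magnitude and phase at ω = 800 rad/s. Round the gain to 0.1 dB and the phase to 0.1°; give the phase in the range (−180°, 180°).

2.2 dB, -99.2°

Substitute s = j800:
Numerator: 1000(j800) + 222000 = 222000 + j800000
Denominator: (j800)^2 + 88(j800) + 640 = -639360 + j70400
|N| = √(222000² + 800000²) ≈ 8.3023e+05, ∠N ≈ 74.49°
|D| = √(639360² + 70400²) ≈ 6.4322e+05, ∠D ≈ 173.72°
|H| = 8.3023e+05 / 6.4322e+05 ≈ 1.2907
Gain = 20 log₁₀(1.2907) ≈ 2.22 dB
∠H = 74.49° − 173.72° = -99.23°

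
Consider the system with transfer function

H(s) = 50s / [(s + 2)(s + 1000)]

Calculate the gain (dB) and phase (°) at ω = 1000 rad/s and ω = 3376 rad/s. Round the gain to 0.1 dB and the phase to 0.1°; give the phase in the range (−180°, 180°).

ω = 1000: -29.0 dB, -44.9°; ω = 3376: -37.0 dB, -73.5°

At s = jω = j1000:
zero at origin: s = j1000 → |·| = 1000, ∠ = 90.00°
pole (s+2): 2 + j1000 → |·| = √(2²+1000²) = √1000004 ≈ 1000, ∠ = arctan(1000/2) ≈ 89.89°
pole (s+1000): 1000 + j1000 → |·| = √(1000²+1000²) = √2000000 ≈ 1414.2, ∠ = arctan(1000/1000) ≈ 45.00°
|H| = 50 · 1000 / 1.4142e+06 ≈ 0.035356
Gain = 20 log₁₀(0.035356) ≈ -29.03 dB
∠H = 90.00° − 134.89° = -44.89°

At s = jω = j3376:
zero at origin: s = j3376 → |·| = 3376, ∠ = 90.00°
pole (s+2): 2 + j3376 → |·| = √(2²+3376²) = √11397380 ≈ 3376, ∠ = arctan(3376/2) ≈ 89.97°
pole (s+1000): 1000 + j3376 → |·| = √(1000²+3376²) = √12397376 ≈ 3521, ∠ = arctan(3376/1000) ≈ 73.50°
|H| = 50 · 3376 / 1.1887e+07 ≈ 0.0142
Gain = 20 log₁₀(0.0142) ≈ -36.95 dB
∠H = 90.00° − 163.47° = -73.47°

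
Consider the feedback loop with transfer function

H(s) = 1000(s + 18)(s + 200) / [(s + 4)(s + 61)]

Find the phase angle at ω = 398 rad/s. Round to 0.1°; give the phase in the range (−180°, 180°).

-20.0°

At s = jω = j398:
zero (s+18): 18 + j398 → |·| = √(18²+398²) = √158728 ≈ 398.41, ∠ = arctan(398/18) ≈ 87.41°
zero (s+200): 200 + j398 → |·| = √(200²+398²) = √198404 ≈ 445.43, ∠ = arctan(398/200) ≈ 63.32°
pole (s+4): 4 + j398 → |·| = √(4²+398²) = √158420 ≈ 398.02, ∠ = arctan(398/4) ≈ 89.42°
pole (s+61): 61 + j398 → |·| = √(61²+398²) = √162125 ≈ 402.65, ∠ = arctan(398/61) ≈ 81.29°
∠H = 150.73° − 170.71° = -19.98°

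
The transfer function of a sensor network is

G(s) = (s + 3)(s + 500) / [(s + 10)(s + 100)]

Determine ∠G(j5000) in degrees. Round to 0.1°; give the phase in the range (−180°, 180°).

-4.5°

At s = jω = j5000:
zero (s+3): 3 + j5000 → |·| = √(3²+5000²) = √25000009 ≈ 5000, ∠ = arctan(5000/3) ≈ 89.97°
zero (s+500): 500 + j5000 → |·| = √(500²+5000²) = √25250000 ≈ 5024.9, ∠ = arctan(5000/500) ≈ 84.29°
pole (s+10): 10 + j5000 → |·| = √(10²+5000²) = √25000100 ≈ 5000, ∠ = arctan(5000/10) ≈ 89.89°
pole (s+100): 100 + j5000 → |·| = √(100²+5000²) = √25010000 ≈ 5001, ∠ = arctan(5000/100) ≈ 88.85°
∠G = 174.26° − 178.74° = -4.48°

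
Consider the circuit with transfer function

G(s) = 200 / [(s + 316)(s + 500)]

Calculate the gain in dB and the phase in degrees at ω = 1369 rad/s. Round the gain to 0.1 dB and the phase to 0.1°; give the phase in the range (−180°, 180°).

-80.2 dB, -146.9°

At s = jω = j1369:
pole (s+316): 316 + j1369 → |·| = √(316²+1369²) = √1974017 ≈ 1405, ∠ = arctan(1369/316) ≈ 77.00°
pole (s+500): 500 + j1369 → |·| = √(500²+1369²) = √2124161 ≈ 1457.5, ∠ = arctan(1369/500) ≈ 69.94°
|G| = 200 / 2.0478e+06 ≈ 9.7666e-05
Gain = 20 log₁₀(9.7666e-05) ≈ -80.21 dB
∠G = 0.00° − 146.94° = -146.94°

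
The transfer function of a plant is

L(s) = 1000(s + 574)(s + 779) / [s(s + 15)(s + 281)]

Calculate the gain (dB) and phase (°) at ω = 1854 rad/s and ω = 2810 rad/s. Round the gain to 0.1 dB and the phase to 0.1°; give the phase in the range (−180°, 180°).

ω = 1854: -4.4 dB, -120.9°; ω = 2810: -8.5 dB, -111.0°

At s = jω = j1854:
zero (s+574): 574 + j1854 → |·| = √(574²+1854²) = √3766792 ≈ 1940.8, ∠ = arctan(1854/574) ≈ 72.80°
zero (s+779): 779 + j1854 → |·| = √(779²+1854²) = √4044157 ≈ 2011, ∠ = arctan(1854/779) ≈ 67.21°
pole (s+15): 15 + j1854 → |·| = √(15²+1854²) = √3437541 ≈ 1854.1, ∠ = arctan(1854/15) ≈ 89.54°
pole (s+281): 281 + j1854 → |·| = √(281²+1854²) = √3516277 ≈ 1875.2, ∠ = arctan(1854/281) ≈ 81.38°
pole at origin: |s| = 1854, ∠ = 90.00° (in denominator)
|L| = 1000 · 3.9029e+06 / 6.446e+09 ≈ 0.60548
Gain = 20 log₁₀(0.60548) ≈ -4.36 dB
∠L = 140.01° − 260.92° = -120.91°

At s = jω = j2810:
zero (s+574): 574 + j2810 → |·| = √(574²+2810²) = √8225576 ≈ 2868, ∠ = arctan(2810/574) ≈ 78.45°
zero (s+779): 779 + j2810 → |·| = √(779²+2810²) = √8502941 ≈ 2916, ∠ = arctan(2810/779) ≈ 74.51°
pole (s+15): 15 + j2810 → |·| = √(15²+2810²) = √7896325 ≈ 2810, ∠ = arctan(2810/15) ≈ 89.69°
pole (s+281): 281 + j2810 → |·| = √(281²+2810²) = √7975061 ≈ 2824, ∠ = arctan(2810/281) ≈ 84.29°
pole at origin: |s| = 2810, ∠ = 90.00° (in denominator)
|L| = 1000 · 8.3631e+06 / 2.2299e+10 ≈ 0.37504
Gain = 20 log₁₀(0.37504) ≈ -8.52 dB
∠L = 152.96° − 263.98° = -111.02°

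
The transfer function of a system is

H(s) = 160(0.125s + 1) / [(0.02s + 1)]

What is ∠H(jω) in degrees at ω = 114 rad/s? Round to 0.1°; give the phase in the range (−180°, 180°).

At ω = 114 rad/s:
zero (1 + j114·0.125) = 1 + j14.25 → |·| ≈ 14.285, ∠ ≈ 85.99°
pole (1 + j114·0.02) = 1 + j2.28 → |·| ≈ 2.4897, ∠ ≈ 66.32°
∠H = (85.99°) − (66.32°) = 19.67°

19.7°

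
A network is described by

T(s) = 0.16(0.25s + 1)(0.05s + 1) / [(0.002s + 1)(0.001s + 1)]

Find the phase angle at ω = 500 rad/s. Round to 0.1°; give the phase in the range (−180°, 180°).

105.7°

At ω = 500 rad/s:
zero (1 + j500·0.25) = 1 + j125 → |·| ≈ 125, ∠ ≈ 89.54°
zero (1 + j500·0.05) = 1 + j25 → |·| ≈ 25.02, ∠ ≈ 87.71°
pole (1 + j500·0.002) = 1 + j1 → |·| ≈ 1.4142, ∠ ≈ 45.00°
pole (1 + j500·0.001) = 1 + j0.5 → |·| ≈ 1.118, ∠ ≈ 26.57°
∠T = (89.54° + 87.71°) − (45.00° + 26.57°) = 105.68°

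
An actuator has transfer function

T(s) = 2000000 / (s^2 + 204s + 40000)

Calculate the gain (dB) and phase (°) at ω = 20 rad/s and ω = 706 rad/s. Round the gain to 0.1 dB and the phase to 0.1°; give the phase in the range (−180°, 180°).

At s = jω = j20:
quadratic: (j20)² + 204·j20 + 40000 = 39600 + j4080 → |·| ≈ 39810, ∠ ≈ 5.88°
|T| = 2000000 / 39810 ≈ 50.239
Gain = 20 log₁₀(50.239) ≈ 34.02 dB
∠T = 0.00° − 5.88° = -5.88°

At s = jω = j706:
quadratic: (j706)² + 204·j706 + 40000 = -458436 + j144024 → |·| ≈ 4.8053e+05, ∠ ≈ 162.56°
|T| = 2000000 / 4.8053e+05 ≈ 4.1621
Gain = 20 log₁₀(4.1621) ≈ 12.39 dB
∠T = 0.00° − 162.56° = -162.56°

ω = 20: 34.0 dB, -5.9°; ω = 706: 12.4 dB, -162.6°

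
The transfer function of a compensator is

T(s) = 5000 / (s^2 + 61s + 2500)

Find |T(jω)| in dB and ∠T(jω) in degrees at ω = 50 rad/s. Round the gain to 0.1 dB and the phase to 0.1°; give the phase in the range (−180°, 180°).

4.3 dB, -90.0°

At s = jω = j50:
quadratic: (j50)² + 61·j50 + 2500 = 0 + j3050 → |·| ≈ 3050, ∠ ≈ 90.00°
|T| = 5000 / 3050 ≈ 1.6393
Gain = 20 log₁₀(1.6393) ≈ 4.29 dB
∠T = 0.00° − 90.00° = -90.00°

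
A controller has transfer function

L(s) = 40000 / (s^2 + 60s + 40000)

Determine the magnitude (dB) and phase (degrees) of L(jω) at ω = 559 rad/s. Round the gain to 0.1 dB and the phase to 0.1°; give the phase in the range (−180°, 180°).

At s = jω = j559:
quadratic: (j559)² + 60·j559 + 40000 = -272481 + j33540 → |·| ≈ 2.7454e+05, ∠ ≈ 172.98°
|L| = 40000 / 2.7454e+05 ≈ 0.1457
Gain = 20 log₁₀(0.1457) ≈ -16.73 dB
∠L = 0.00° − 172.98° = -172.98°

-16.7 dB, -173.0°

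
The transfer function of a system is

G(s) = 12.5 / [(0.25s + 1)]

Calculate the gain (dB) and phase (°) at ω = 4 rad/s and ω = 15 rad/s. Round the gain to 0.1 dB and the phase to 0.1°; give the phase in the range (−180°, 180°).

ω = 4: 18.9 dB, -45.0°; ω = 15: 10.2 dB, -75.1°

At ω = 4 rad/s:
pole (1 + j4·0.25) = 1 + j1 → |·| ≈ 1.4142, ∠ ≈ 45.00°
|G| = 12.5 · 1 / (1.4142) ≈ 8.8389
Gain = 20 log₁₀(8.8389) ≈ 18.93 dB
∠G = (0°) − (45.00°) = -45.00°

At ω = 15 rad/s:
pole (1 + j15·0.25) = 1 + j3.75 → |·| ≈ 3.881, ∠ ≈ 75.07°
|G| = 12.5 · 1 / (3.881) ≈ 3.2208
Gain = 20 log₁₀(3.2208) ≈ 10.16 dB
∠G = (0°) − (75.07°) = -75.07°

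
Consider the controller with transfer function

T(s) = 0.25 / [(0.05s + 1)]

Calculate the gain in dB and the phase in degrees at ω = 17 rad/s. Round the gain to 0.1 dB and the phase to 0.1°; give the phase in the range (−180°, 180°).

-14.4 dB, -40.4°

At ω = 17 rad/s:
pole (1 + j17·0.05) = 1 + j0.85 → |·| ≈ 1.3124, ∠ ≈ 40.36°
|T| = 0.25 · 1 / (1.3124) ≈ 0.19049
Gain = 20 log₁₀(0.19049) ≈ -14.40 dB
∠T = (0°) − (40.36°) = -40.36°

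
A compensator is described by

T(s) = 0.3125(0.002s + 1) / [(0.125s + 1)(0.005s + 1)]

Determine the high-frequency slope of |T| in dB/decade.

Each pole contributes −20 dB/decade at high frequency; each zero contributes +20 dB/decade.
Net: 1 zero(s) − 2 pole(s) → -20 dB/decade.

-20 dB/decade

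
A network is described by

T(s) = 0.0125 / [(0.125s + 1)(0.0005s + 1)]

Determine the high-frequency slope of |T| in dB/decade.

-40 dB/decade

Each pole contributes −20 dB/decade at high frequency; each zero contributes +20 dB/decade.
Net: 0 zero(s) − 2 pole(s) → -40 dB/decade.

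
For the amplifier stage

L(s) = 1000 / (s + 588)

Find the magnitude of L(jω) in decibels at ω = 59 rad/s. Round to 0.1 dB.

4.6 dB

At s = jω = j59:
pole (s+588): 588 + j59 → |·| = √(588²+59²) = √349225 ≈ 590.95, ∠ = arctan(59/588) ≈ 5.73°
|L| = 1000 / 590.95 ≈ 1.6922
Gain = 20 log₁₀(1.6922) ≈ 4.57 dB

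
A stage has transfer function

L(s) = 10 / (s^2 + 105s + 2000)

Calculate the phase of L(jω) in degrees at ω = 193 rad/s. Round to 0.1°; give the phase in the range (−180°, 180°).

Substitute s = j193:
Numerator: 10 = 10 + j0
Denominator: (j193)^2 + 105(j193) + 2000 = -35249 + j20265
|N| = √(10² + 0²) ≈ 10, ∠N ≈ 0.00°
|D| = √(35249² + 20265²) ≈ 40659, ∠D ≈ 150.10°
∠L = 0.00° − 150.10° = -150.10°

-150.1°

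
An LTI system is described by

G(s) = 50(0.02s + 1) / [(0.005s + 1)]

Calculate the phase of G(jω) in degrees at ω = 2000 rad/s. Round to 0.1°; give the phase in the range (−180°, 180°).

At ω = 2000 rad/s:
zero (1 + j2000·0.02) = 1 + j40 → |·| ≈ 40.012, ∠ ≈ 88.57°
pole (1 + j2000·0.005) = 1 + j10 → |·| ≈ 10.05, ∠ ≈ 84.29°
∠G = (88.57°) − (84.29°) = 4.28°

4.3°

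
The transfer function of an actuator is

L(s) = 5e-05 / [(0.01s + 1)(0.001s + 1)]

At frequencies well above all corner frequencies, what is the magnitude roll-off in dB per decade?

Each pole contributes −20 dB/decade at high frequency; each zero contributes +20 dB/decade.
Net: 0 zero(s) − 2 pole(s) → -40 dB/decade.

-40 dB/decade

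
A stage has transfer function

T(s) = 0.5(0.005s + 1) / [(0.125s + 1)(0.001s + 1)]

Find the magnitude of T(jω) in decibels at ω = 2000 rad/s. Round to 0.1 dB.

-40.9 dB

At ω = 2000 rad/s:
zero (1 + j2000·0.005) = 1 + j10 → |·| ≈ 10.05, ∠ ≈ 84.29°
pole (1 + j2000·0.125) = 1 + j250 → |·| ≈ 250, ∠ ≈ 89.77°
pole (1 + j2000·0.001) = 1 + j2 → |·| ≈ 2.2361, ∠ ≈ 63.43°
|T| = 0.5 · 10.05 / (250 · 2.2361) ≈ 0.0089889
Gain = 20 log₁₀(0.0089889) ≈ -40.93 dB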